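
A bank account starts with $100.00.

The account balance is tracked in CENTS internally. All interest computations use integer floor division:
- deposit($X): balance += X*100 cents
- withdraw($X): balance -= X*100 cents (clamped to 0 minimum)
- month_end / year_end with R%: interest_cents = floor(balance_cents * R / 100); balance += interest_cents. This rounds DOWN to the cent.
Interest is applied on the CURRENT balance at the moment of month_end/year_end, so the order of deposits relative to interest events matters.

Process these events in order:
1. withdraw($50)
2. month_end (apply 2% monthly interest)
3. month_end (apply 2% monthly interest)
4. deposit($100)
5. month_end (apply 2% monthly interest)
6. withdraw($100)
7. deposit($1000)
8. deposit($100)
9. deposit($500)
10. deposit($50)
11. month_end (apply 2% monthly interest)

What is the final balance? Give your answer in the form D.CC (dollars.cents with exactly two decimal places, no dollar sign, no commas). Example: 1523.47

Answer: 1739.16

Derivation:
After 1 (withdraw($50)): balance=$50.00 total_interest=$0.00
After 2 (month_end (apply 2% monthly interest)): balance=$51.00 total_interest=$1.00
After 3 (month_end (apply 2% monthly interest)): balance=$52.02 total_interest=$2.02
After 4 (deposit($100)): balance=$152.02 total_interest=$2.02
After 5 (month_end (apply 2% monthly interest)): balance=$155.06 total_interest=$5.06
After 6 (withdraw($100)): balance=$55.06 total_interest=$5.06
After 7 (deposit($1000)): balance=$1055.06 total_interest=$5.06
After 8 (deposit($100)): balance=$1155.06 total_interest=$5.06
After 9 (deposit($500)): balance=$1655.06 total_interest=$5.06
After 10 (deposit($50)): balance=$1705.06 total_interest=$5.06
After 11 (month_end (apply 2% monthly interest)): balance=$1739.16 total_interest=$39.16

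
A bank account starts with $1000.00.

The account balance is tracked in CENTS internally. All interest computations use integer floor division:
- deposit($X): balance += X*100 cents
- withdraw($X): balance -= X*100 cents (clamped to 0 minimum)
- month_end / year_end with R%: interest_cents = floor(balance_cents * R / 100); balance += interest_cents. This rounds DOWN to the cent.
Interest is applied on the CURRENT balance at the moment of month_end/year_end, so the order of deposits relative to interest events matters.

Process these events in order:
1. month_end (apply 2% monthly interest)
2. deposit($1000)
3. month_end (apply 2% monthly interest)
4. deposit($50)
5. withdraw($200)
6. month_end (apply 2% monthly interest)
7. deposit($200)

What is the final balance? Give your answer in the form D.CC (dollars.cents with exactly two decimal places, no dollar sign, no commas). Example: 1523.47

Answer: 2148.60

Derivation:
After 1 (month_end (apply 2% monthly interest)): balance=$1020.00 total_interest=$20.00
After 2 (deposit($1000)): balance=$2020.00 total_interest=$20.00
After 3 (month_end (apply 2% monthly interest)): balance=$2060.40 total_interest=$60.40
After 4 (deposit($50)): balance=$2110.40 total_interest=$60.40
After 5 (withdraw($200)): balance=$1910.40 total_interest=$60.40
After 6 (month_end (apply 2% monthly interest)): balance=$1948.60 total_interest=$98.60
After 7 (deposit($200)): balance=$2148.60 total_interest=$98.60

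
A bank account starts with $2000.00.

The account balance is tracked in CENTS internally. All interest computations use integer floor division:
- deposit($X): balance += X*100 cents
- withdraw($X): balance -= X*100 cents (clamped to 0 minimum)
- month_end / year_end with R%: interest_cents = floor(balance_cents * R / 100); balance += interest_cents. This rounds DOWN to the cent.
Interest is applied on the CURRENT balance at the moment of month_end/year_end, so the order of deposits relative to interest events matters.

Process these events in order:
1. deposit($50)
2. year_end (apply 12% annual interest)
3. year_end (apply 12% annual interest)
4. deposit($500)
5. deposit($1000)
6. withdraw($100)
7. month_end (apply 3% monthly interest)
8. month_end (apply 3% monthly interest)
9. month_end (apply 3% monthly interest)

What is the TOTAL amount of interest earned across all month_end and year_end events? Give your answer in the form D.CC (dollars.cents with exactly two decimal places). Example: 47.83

Answer: 889.77

Derivation:
After 1 (deposit($50)): balance=$2050.00 total_interest=$0.00
After 2 (year_end (apply 12% annual interest)): balance=$2296.00 total_interest=$246.00
After 3 (year_end (apply 12% annual interest)): balance=$2571.52 total_interest=$521.52
After 4 (deposit($500)): balance=$3071.52 total_interest=$521.52
After 5 (deposit($1000)): balance=$4071.52 total_interest=$521.52
After 6 (withdraw($100)): balance=$3971.52 total_interest=$521.52
After 7 (month_end (apply 3% monthly interest)): balance=$4090.66 total_interest=$640.66
After 8 (month_end (apply 3% monthly interest)): balance=$4213.37 total_interest=$763.37
After 9 (month_end (apply 3% monthly interest)): balance=$4339.77 total_interest=$889.77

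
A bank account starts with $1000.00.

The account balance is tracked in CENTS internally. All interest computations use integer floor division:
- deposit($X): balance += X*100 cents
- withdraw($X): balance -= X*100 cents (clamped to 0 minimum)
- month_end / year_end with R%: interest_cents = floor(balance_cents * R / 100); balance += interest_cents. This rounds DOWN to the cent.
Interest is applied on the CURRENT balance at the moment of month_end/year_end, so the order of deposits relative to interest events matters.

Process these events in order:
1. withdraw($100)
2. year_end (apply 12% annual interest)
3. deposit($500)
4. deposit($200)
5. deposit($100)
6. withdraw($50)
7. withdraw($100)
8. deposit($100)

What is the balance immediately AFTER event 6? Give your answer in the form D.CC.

Answer: 1758.00

Derivation:
After 1 (withdraw($100)): balance=$900.00 total_interest=$0.00
After 2 (year_end (apply 12% annual interest)): balance=$1008.00 total_interest=$108.00
After 3 (deposit($500)): balance=$1508.00 total_interest=$108.00
After 4 (deposit($200)): balance=$1708.00 total_interest=$108.00
After 5 (deposit($100)): balance=$1808.00 total_interest=$108.00
After 6 (withdraw($50)): balance=$1758.00 total_interest=$108.00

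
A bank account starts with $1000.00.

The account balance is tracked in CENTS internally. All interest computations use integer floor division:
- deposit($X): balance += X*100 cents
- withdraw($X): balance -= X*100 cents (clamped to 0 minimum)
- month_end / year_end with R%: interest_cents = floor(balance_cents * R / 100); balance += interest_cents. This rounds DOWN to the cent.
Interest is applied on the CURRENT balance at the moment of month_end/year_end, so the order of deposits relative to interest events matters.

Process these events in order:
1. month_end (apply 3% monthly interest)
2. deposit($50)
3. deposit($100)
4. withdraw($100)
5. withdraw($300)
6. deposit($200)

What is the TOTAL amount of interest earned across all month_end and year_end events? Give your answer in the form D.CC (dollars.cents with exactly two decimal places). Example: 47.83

Answer: 30.00

Derivation:
After 1 (month_end (apply 3% monthly interest)): balance=$1030.00 total_interest=$30.00
After 2 (deposit($50)): balance=$1080.00 total_interest=$30.00
After 3 (deposit($100)): balance=$1180.00 total_interest=$30.00
After 4 (withdraw($100)): balance=$1080.00 total_interest=$30.00
After 5 (withdraw($300)): balance=$780.00 total_interest=$30.00
After 6 (deposit($200)): balance=$980.00 total_interest=$30.00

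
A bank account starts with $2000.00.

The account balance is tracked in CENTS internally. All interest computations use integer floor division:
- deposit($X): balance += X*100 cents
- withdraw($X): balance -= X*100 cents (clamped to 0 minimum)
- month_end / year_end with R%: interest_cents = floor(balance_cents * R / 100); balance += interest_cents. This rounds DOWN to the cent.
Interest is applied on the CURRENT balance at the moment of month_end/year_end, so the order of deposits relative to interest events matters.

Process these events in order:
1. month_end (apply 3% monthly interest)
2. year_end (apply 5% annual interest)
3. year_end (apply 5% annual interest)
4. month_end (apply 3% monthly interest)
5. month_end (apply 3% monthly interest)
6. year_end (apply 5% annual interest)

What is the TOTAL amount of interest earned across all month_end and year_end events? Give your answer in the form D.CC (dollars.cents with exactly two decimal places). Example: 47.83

After 1 (month_end (apply 3% monthly interest)): balance=$2060.00 total_interest=$60.00
After 2 (year_end (apply 5% annual interest)): balance=$2163.00 total_interest=$163.00
After 3 (year_end (apply 5% annual interest)): balance=$2271.15 total_interest=$271.15
After 4 (month_end (apply 3% monthly interest)): balance=$2339.28 total_interest=$339.28
After 5 (month_end (apply 3% monthly interest)): balance=$2409.45 total_interest=$409.45
After 6 (year_end (apply 5% annual interest)): balance=$2529.92 total_interest=$529.92

Answer: 529.92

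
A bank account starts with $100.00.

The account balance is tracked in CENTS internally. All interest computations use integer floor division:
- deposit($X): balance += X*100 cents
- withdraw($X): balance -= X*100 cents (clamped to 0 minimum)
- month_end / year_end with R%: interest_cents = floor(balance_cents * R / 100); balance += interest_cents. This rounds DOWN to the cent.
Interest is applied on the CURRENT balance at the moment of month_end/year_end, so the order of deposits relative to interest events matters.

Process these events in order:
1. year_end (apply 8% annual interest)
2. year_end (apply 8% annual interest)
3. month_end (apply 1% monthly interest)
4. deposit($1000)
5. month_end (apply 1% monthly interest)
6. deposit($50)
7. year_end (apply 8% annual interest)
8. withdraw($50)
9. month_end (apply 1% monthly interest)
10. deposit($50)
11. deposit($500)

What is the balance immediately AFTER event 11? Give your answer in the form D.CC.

After 1 (year_end (apply 8% annual interest)): balance=$108.00 total_interest=$8.00
After 2 (year_end (apply 8% annual interest)): balance=$116.64 total_interest=$16.64
After 3 (month_end (apply 1% monthly interest)): balance=$117.80 total_interest=$17.80
After 4 (deposit($1000)): balance=$1117.80 total_interest=$17.80
After 5 (month_end (apply 1% monthly interest)): balance=$1128.97 total_interest=$28.97
After 6 (deposit($50)): balance=$1178.97 total_interest=$28.97
After 7 (year_end (apply 8% annual interest)): balance=$1273.28 total_interest=$123.28
After 8 (withdraw($50)): balance=$1223.28 total_interest=$123.28
After 9 (month_end (apply 1% monthly interest)): balance=$1235.51 total_interest=$135.51
After 10 (deposit($50)): balance=$1285.51 total_interest=$135.51
After 11 (deposit($500)): balance=$1785.51 total_interest=$135.51

Answer: 1785.51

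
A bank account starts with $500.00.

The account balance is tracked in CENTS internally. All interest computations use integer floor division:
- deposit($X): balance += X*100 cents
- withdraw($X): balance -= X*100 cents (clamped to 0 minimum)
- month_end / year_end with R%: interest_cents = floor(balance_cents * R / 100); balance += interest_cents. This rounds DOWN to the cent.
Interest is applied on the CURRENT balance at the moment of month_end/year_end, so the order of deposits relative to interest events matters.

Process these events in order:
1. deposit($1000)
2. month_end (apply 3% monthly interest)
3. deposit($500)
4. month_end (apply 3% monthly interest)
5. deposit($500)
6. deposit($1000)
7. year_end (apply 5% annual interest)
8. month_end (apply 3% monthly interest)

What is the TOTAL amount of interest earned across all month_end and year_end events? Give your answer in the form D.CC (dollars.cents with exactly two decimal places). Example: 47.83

Answer: 400.25

Derivation:
After 1 (deposit($1000)): balance=$1500.00 total_interest=$0.00
After 2 (month_end (apply 3% monthly interest)): balance=$1545.00 total_interest=$45.00
After 3 (deposit($500)): balance=$2045.00 total_interest=$45.00
After 4 (month_end (apply 3% monthly interest)): balance=$2106.35 total_interest=$106.35
After 5 (deposit($500)): balance=$2606.35 total_interest=$106.35
After 6 (deposit($1000)): balance=$3606.35 total_interest=$106.35
After 7 (year_end (apply 5% annual interest)): balance=$3786.66 total_interest=$286.66
After 8 (month_end (apply 3% monthly interest)): balance=$3900.25 total_interest=$400.25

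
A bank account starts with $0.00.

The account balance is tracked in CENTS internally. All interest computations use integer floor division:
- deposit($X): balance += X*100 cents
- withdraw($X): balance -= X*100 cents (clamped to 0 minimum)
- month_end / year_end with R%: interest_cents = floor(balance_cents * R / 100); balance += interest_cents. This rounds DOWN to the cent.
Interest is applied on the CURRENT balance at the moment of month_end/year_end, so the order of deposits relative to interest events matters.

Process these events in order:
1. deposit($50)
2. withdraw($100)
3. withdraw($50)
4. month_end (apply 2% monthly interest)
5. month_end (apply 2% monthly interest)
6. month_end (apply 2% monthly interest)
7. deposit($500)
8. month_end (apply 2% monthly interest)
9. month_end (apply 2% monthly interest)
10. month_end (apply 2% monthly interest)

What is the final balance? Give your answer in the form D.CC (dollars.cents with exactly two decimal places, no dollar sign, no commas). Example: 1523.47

Answer: 530.60

Derivation:
After 1 (deposit($50)): balance=$50.00 total_interest=$0.00
After 2 (withdraw($100)): balance=$0.00 total_interest=$0.00
After 3 (withdraw($50)): balance=$0.00 total_interest=$0.00
After 4 (month_end (apply 2% monthly interest)): balance=$0.00 total_interest=$0.00
After 5 (month_end (apply 2% monthly interest)): balance=$0.00 total_interest=$0.00
After 6 (month_end (apply 2% monthly interest)): balance=$0.00 total_interest=$0.00
After 7 (deposit($500)): balance=$500.00 total_interest=$0.00
After 8 (month_end (apply 2% monthly interest)): balance=$510.00 total_interest=$10.00
After 9 (month_end (apply 2% monthly interest)): balance=$520.20 total_interest=$20.20
After 10 (month_end (apply 2% monthly interest)): balance=$530.60 total_interest=$30.60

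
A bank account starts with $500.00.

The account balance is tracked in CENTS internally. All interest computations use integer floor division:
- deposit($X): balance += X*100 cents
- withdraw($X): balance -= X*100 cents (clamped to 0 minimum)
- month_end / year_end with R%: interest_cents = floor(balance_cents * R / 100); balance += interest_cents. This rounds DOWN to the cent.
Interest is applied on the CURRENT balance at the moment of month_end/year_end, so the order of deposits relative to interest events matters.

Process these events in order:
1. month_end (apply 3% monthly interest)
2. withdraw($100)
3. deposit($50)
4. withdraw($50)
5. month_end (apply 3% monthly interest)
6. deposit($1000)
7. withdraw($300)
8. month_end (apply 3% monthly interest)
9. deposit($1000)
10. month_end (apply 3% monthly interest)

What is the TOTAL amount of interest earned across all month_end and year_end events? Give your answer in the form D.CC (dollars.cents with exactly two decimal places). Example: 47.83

After 1 (month_end (apply 3% monthly interest)): balance=$515.00 total_interest=$15.00
After 2 (withdraw($100)): balance=$415.00 total_interest=$15.00
After 3 (deposit($50)): balance=$465.00 total_interest=$15.00
After 4 (withdraw($50)): balance=$415.00 total_interest=$15.00
After 5 (month_end (apply 3% monthly interest)): balance=$427.45 total_interest=$27.45
After 6 (deposit($1000)): balance=$1427.45 total_interest=$27.45
After 7 (withdraw($300)): balance=$1127.45 total_interest=$27.45
After 8 (month_end (apply 3% monthly interest)): balance=$1161.27 total_interest=$61.27
After 9 (deposit($1000)): balance=$2161.27 total_interest=$61.27
After 10 (month_end (apply 3% monthly interest)): balance=$2226.10 total_interest=$126.10

Answer: 126.10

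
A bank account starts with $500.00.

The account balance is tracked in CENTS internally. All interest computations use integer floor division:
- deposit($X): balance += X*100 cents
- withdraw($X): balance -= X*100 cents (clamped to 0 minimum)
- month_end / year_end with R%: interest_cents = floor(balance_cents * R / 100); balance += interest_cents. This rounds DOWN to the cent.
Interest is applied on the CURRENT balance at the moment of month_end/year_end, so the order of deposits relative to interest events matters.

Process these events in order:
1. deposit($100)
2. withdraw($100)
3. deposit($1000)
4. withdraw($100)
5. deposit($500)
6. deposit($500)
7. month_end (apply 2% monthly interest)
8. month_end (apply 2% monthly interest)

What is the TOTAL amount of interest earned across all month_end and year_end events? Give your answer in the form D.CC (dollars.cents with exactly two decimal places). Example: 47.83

Answer: 96.96

Derivation:
After 1 (deposit($100)): balance=$600.00 total_interest=$0.00
After 2 (withdraw($100)): balance=$500.00 total_interest=$0.00
After 3 (deposit($1000)): balance=$1500.00 total_interest=$0.00
After 4 (withdraw($100)): balance=$1400.00 total_interest=$0.00
After 5 (deposit($500)): balance=$1900.00 total_interest=$0.00
After 6 (deposit($500)): balance=$2400.00 total_interest=$0.00
After 7 (month_end (apply 2% monthly interest)): balance=$2448.00 total_interest=$48.00
After 8 (month_end (apply 2% monthly interest)): balance=$2496.96 total_interest=$96.96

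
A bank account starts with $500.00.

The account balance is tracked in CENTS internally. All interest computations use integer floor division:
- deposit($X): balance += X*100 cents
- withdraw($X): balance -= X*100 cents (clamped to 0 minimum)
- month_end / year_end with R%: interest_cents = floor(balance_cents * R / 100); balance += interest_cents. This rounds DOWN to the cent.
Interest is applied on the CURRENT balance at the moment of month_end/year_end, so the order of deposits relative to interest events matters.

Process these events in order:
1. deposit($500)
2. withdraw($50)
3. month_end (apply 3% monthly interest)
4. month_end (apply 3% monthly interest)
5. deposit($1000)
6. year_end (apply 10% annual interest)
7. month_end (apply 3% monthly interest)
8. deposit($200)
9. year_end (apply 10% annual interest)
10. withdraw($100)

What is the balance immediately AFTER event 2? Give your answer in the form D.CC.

Answer: 950.00

Derivation:
After 1 (deposit($500)): balance=$1000.00 total_interest=$0.00
After 2 (withdraw($50)): balance=$950.00 total_interest=$0.00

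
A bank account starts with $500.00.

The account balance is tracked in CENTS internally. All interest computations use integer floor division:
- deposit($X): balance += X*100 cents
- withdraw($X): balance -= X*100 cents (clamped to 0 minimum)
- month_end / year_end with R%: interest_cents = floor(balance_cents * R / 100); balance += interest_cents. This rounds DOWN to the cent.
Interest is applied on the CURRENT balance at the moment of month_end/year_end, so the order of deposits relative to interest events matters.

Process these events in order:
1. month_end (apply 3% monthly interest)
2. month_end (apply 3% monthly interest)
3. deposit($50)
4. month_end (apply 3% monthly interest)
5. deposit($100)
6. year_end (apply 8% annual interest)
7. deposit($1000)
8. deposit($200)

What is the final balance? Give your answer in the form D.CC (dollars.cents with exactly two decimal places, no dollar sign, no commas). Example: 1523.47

Answer: 1953.68

Derivation:
After 1 (month_end (apply 3% monthly interest)): balance=$515.00 total_interest=$15.00
After 2 (month_end (apply 3% monthly interest)): balance=$530.45 total_interest=$30.45
After 3 (deposit($50)): balance=$580.45 total_interest=$30.45
After 4 (month_end (apply 3% monthly interest)): balance=$597.86 total_interest=$47.86
After 5 (deposit($100)): balance=$697.86 total_interest=$47.86
After 6 (year_end (apply 8% annual interest)): balance=$753.68 total_interest=$103.68
After 7 (deposit($1000)): balance=$1753.68 total_interest=$103.68
After 8 (deposit($200)): balance=$1953.68 total_interest=$103.68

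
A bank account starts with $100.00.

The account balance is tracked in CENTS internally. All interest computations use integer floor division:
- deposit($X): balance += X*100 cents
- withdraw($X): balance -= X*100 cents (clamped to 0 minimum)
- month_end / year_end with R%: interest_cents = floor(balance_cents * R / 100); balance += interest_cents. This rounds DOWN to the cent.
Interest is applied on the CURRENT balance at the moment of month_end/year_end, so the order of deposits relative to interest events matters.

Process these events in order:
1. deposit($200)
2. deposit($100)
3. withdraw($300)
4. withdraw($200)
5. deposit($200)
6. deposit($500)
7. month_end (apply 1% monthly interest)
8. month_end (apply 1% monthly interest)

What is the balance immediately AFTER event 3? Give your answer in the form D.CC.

Answer: 100.00

Derivation:
After 1 (deposit($200)): balance=$300.00 total_interest=$0.00
After 2 (deposit($100)): balance=$400.00 total_interest=$0.00
After 3 (withdraw($300)): balance=$100.00 total_interest=$0.00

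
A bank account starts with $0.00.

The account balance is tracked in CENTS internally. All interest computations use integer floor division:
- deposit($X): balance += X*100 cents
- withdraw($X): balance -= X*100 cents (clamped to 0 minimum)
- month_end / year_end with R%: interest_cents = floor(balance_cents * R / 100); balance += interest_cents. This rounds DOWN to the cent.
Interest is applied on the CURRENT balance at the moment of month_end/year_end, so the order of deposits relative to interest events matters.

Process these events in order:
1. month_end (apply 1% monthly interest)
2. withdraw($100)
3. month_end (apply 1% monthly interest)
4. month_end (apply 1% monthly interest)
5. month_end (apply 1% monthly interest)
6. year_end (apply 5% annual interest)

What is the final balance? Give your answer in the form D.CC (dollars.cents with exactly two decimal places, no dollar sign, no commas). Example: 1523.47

Answer: 0.00

Derivation:
After 1 (month_end (apply 1% monthly interest)): balance=$0.00 total_interest=$0.00
After 2 (withdraw($100)): balance=$0.00 total_interest=$0.00
After 3 (month_end (apply 1% monthly interest)): balance=$0.00 total_interest=$0.00
After 4 (month_end (apply 1% monthly interest)): balance=$0.00 total_interest=$0.00
After 5 (month_end (apply 1% monthly interest)): balance=$0.00 total_interest=$0.00
After 6 (year_end (apply 5% annual interest)): balance=$0.00 total_interest=$0.00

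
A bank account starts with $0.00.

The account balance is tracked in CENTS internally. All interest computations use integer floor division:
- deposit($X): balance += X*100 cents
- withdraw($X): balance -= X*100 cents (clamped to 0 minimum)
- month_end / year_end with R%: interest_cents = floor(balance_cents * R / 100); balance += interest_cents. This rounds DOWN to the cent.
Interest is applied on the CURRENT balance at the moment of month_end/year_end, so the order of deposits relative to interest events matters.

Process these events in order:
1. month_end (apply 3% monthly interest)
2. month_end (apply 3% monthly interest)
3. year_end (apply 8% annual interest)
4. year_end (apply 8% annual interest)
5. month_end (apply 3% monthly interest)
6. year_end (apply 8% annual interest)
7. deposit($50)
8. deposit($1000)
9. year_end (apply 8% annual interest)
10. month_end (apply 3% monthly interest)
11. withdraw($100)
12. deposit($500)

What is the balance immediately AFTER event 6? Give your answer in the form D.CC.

After 1 (month_end (apply 3% monthly interest)): balance=$0.00 total_interest=$0.00
After 2 (month_end (apply 3% monthly interest)): balance=$0.00 total_interest=$0.00
After 3 (year_end (apply 8% annual interest)): balance=$0.00 total_interest=$0.00
After 4 (year_end (apply 8% annual interest)): balance=$0.00 total_interest=$0.00
After 5 (month_end (apply 3% monthly interest)): balance=$0.00 total_interest=$0.00
After 6 (year_end (apply 8% annual interest)): balance=$0.00 total_interest=$0.00

Answer: 0.00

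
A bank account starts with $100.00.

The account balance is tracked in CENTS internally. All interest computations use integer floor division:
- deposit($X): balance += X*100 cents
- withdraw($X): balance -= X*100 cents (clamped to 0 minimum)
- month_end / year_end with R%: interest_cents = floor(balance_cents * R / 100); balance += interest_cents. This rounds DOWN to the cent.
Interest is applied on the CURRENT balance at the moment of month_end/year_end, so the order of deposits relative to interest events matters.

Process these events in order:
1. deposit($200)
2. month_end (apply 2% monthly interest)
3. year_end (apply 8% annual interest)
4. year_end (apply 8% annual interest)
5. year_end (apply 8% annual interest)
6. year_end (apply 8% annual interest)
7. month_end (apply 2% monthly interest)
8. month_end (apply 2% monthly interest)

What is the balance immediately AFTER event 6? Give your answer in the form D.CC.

Answer: 416.29

Derivation:
After 1 (deposit($200)): balance=$300.00 total_interest=$0.00
After 2 (month_end (apply 2% monthly interest)): balance=$306.00 total_interest=$6.00
After 3 (year_end (apply 8% annual interest)): balance=$330.48 total_interest=$30.48
After 4 (year_end (apply 8% annual interest)): balance=$356.91 total_interest=$56.91
After 5 (year_end (apply 8% annual interest)): balance=$385.46 total_interest=$85.46
After 6 (year_end (apply 8% annual interest)): balance=$416.29 total_interest=$116.29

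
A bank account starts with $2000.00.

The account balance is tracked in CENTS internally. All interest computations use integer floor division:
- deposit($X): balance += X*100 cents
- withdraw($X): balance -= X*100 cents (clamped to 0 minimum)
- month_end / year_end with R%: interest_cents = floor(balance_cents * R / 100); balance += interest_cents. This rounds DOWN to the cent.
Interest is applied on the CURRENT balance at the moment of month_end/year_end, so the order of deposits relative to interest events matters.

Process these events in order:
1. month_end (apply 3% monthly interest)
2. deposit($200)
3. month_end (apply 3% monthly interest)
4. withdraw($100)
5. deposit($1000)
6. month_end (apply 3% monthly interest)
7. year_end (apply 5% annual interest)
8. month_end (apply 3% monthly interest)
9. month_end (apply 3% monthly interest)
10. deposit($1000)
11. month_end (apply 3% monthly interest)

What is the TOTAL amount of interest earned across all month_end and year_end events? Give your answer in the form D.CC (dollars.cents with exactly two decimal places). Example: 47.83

Answer: 744.54

Derivation:
After 1 (month_end (apply 3% monthly interest)): balance=$2060.00 total_interest=$60.00
After 2 (deposit($200)): balance=$2260.00 total_interest=$60.00
After 3 (month_end (apply 3% monthly interest)): balance=$2327.80 total_interest=$127.80
After 4 (withdraw($100)): balance=$2227.80 total_interest=$127.80
After 5 (deposit($1000)): balance=$3227.80 total_interest=$127.80
After 6 (month_end (apply 3% monthly interest)): balance=$3324.63 total_interest=$224.63
After 7 (year_end (apply 5% annual interest)): balance=$3490.86 total_interest=$390.86
After 8 (month_end (apply 3% monthly interest)): balance=$3595.58 total_interest=$495.58
After 9 (month_end (apply 3% monthly interest)): balance=$3703.44 total_interest=$603.44
After 10 (deposit($1000)): balance=$4703.44 total_interest=$603.44
After 11 (month_end (apply 3% monthly interest)): balance=$4844.54 total_interest=$744.54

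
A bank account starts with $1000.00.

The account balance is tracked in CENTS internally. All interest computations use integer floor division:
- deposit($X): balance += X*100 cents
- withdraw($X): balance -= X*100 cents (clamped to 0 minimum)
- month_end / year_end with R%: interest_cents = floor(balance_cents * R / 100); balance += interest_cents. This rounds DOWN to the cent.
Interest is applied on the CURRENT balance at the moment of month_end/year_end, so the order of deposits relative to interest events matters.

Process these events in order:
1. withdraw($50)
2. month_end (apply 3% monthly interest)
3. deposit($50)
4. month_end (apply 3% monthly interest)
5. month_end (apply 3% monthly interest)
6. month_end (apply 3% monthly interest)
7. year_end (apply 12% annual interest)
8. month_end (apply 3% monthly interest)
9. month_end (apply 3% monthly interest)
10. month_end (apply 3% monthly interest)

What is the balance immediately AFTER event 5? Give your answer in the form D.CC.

After 1 (withdraw($50)): balance=$950.00 total_interest=$0.00
After 2 (month_end (apply 3% monthly interest)): balance=$978.50 total_interest=$28.50
After 3 (deposit($50)): balance=$1028.50 total_interest=$28.50
After 4 (month_end (apply 3% monthly interest)): balance=$1059.35 total_interest=$59.35
After 5 (month_end (apply 3% monthly interest)): balance=$1091.13 total_interest=$91.13

Answer: 1091.13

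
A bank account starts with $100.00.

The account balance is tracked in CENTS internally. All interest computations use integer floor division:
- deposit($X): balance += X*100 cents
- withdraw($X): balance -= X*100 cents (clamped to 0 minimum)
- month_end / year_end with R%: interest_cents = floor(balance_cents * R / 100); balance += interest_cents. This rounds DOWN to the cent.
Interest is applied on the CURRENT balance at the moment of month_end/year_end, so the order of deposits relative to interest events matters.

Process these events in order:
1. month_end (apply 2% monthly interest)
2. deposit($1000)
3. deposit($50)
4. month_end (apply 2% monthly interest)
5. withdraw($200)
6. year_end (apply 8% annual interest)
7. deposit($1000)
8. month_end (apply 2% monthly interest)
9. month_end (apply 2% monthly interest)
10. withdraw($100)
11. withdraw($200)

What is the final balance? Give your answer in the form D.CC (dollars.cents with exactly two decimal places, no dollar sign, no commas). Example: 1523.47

Answer: 1835.98

Derivation:
After 1 (month_end (apply 2% monthly interest)): balance=$102.00 total_interest=$2.00
After 2 (deposit($1000)): balance=$1102.00 total_interest=$2.00
After 3 (deposit($50)): balance=$1152.00 total_interest=$2.00
After 4 (month_end (apply 2% monthly interest)): balance=$1175.04 total_interest=$25.04
After 5 (withdraw($200)): balance=$975.04 total_interest=$25.04
After 6 (year_end (apply 8% annual interest)): balance=$1053.04 total_interest=$103.04
After 7 (deposit($1000)): balance=$2053.04 total_interest=$103.04
After 8 (month_end (apply 2% monthly interest)): balance=$2094.10 total_interest=$144.10
After 9 (month_end (apply 2% monthly interest)): balance=$2135.98 total_interest=$185.98
After 10 (withdraw($100)): balance=$2035.98 total_interest=$185.98
After 11 (withdraw($200)): balance=$1835.98 total_interest=$185.98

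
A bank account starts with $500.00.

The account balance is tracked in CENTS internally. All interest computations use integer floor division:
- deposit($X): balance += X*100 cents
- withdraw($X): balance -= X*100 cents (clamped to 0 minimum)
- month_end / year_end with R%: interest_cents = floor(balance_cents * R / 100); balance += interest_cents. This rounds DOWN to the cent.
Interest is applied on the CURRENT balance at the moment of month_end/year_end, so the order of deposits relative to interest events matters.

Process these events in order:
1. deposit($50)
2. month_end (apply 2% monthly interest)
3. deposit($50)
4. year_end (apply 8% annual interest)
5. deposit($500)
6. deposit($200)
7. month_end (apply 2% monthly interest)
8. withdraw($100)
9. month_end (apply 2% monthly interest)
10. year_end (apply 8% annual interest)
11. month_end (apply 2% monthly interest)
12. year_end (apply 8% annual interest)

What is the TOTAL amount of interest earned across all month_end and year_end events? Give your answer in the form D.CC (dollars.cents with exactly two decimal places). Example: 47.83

After 1 (deposit($50)): balance=$550.00 total_interest=$0.00
After 2 (month_end (apply 2% monthly interest)): balance=$561.00 total_interest=$11.00
After 3 (deposit($50)): balance=$611.00 total_interest=$11.00
After 4 (year_end (apply 8% annual interest)): balance=$659.88 total_interest=$59.88
After 5 (deposit($500)): balance=$1159.88 total_interest=$59.88
After 6 (deposit($200)): balance=$1359.88 total_interest=$59.88
After 7 (month_end (apply 2% monthly interest)): balance=$1387.07 total_interest=$87.07
After 8 (withdraw($100)): balance=$1287.07 total_interest=$87.07
After 9 (month_end (apply 2% monthly interest)): balance=$1312.81 total_interest=$112.81
After 10 (year_end (apply 8% annual interest)): balance=$1417.83 total_interest=$217.83
After 11 (month_end (apply 2% monthly interest)): balance=$1446.18 total_interest=$246.18
After 12 (year_end (apply 8% annual interest)): balance=$1561.87 total_interest=$361.87

Answer: 361.87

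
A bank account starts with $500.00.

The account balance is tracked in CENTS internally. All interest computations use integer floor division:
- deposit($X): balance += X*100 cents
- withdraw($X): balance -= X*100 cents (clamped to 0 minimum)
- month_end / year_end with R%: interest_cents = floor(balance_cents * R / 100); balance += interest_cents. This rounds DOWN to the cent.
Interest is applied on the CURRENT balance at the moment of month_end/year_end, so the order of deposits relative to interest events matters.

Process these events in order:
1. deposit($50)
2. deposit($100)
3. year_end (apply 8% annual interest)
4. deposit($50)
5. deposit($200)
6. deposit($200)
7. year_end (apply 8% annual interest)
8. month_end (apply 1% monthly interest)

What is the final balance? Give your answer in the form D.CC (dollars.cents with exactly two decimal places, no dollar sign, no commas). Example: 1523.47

After 1 (deposit($50)): balance=$550.00 total_interest=$0.00
After 2 (deposit($100)): balance=$650.00 total_interest=$0.00
After 3 (year_end (apply 8% annual interest)): balance=$702.00 total_interest=$52.00
After 4 (deposit($50)): balance=$752.00 total_interest=$52.00
After 5 (deposit($200)): balance=$952.00 total_interest=$52.00
After 6 (deposit($200)): balance=$1152.00 total_interest=$52.00
After 7 (year_end (apply 8% annual interest)): balance=$1244.16 total_interest=$144.16
After 8 (month_end (apply 1% monthly interest)): balance=$1256.60 total_interest=$156.60

Answer: 1256.60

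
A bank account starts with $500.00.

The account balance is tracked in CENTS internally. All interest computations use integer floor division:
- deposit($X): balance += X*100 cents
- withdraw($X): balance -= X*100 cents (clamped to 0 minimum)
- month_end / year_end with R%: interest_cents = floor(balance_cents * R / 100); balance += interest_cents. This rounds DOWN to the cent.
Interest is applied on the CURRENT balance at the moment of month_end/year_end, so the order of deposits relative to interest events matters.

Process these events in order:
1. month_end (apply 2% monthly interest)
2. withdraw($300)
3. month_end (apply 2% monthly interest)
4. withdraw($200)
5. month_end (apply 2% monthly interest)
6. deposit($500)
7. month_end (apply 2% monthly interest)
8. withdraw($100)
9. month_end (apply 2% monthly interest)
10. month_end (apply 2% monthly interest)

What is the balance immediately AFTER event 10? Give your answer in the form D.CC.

After 1 (month_end (apply 2% monthly interest)): balance=$510.00 total_interest=$10.00
After 2 (withdraw($300)): balance=$210.00 total_interest=$10.00
After 3 (month_end (apply 2% monthly interest)): balance=$214.20 total_interest=$14.20
After 4 (withdraw($200)): balance=$14.20 total_interest=$14.20
After 5 (month_end (apply 2% monthly interest)): balance=$14.48 total_interest=$14.48
After 6 (deposit($500)): balance=$514.48 total_interest=$14.48
After 7 (month_end (apply 2% monthly interest)): balance=$524.76 total_interest=$24.76
After 8 (withdraw($100)): balance=$424.76 total_interest=$24.76
After 9 (month_end (apply 2% monthly interest)): balance=$433.25 total_interest=$33.25
After 10 (month_end (apply 2% monthly interest)): balance=$441.91 total_interest=$41.91

Answer: 441.91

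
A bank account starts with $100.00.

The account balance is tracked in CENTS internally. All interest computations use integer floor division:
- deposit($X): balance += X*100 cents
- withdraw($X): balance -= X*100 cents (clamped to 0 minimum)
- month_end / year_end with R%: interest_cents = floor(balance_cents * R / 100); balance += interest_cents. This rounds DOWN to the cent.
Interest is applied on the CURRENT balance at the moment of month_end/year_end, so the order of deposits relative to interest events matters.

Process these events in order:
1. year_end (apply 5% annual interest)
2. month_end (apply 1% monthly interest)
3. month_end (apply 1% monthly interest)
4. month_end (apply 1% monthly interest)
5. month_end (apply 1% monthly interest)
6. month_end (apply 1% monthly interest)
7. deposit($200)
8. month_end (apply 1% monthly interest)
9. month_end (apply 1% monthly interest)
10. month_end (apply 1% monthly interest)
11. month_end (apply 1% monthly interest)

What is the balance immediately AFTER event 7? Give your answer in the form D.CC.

Answer: 310.35

Derivation:
After 1 (year_end (apply 5% annual interest)): balance=$105.00 total_interest=$5.00
After 2 (month_end (apply 1% monthly interest)): balance=$106.05 total_interest=$6.05
After 3 (month_end (apply 1% monthly interest)): balance=$107.11 total_interest=$7.11
After 4 (month_end (apply 1% monthly interest)): balance=$108.18 total_interest=$8.18
After 5 (month_end (apply 1% monthly interest)): balance=$109.26 total_interest=$9.26
After 6 (month_end (apply 1% monthly interest)): balance=$110.35 total_interest=$10.35
After 7 (deposit($200)): balance=$310.35 total_interest=$10.35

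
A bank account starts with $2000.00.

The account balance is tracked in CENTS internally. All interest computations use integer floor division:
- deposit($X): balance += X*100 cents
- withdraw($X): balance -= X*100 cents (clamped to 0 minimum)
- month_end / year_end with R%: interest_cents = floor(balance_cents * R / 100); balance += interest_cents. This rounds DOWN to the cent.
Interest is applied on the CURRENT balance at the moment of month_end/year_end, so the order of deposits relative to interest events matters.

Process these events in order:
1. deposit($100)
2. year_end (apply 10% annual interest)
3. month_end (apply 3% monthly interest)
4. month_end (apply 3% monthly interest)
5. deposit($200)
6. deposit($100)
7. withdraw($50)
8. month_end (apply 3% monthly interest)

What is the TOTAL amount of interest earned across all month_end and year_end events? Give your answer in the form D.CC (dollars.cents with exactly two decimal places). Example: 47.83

Answer: 431.69

Derivation:
After 1 (deposit($100)): balance=$2100.00 total_interest=$0.00
After 2 (year_end (apply 10% annual interest)): balance=$2310.00 total_interest=$210.00
After 3 (month_end (apply 3% monthly interest)): balance=$2379.30 total_interest=$279.30
After 4 (month_end (apply 3% monthly interest)): balance=$2450.67 total_interest=$350.67
After 5 (deposit($200)): balance=$2650.67 total_interest=$350.67
After 6 (deposit($100)): balance=$2750.67 total_interest=$350.67
After 7 (withdraw($50)): balance=$2700.67 total_interest=$350.67
After 8 (month_end (apply 3% monthly interest)): balance=$2781.69 total_interest=$431.69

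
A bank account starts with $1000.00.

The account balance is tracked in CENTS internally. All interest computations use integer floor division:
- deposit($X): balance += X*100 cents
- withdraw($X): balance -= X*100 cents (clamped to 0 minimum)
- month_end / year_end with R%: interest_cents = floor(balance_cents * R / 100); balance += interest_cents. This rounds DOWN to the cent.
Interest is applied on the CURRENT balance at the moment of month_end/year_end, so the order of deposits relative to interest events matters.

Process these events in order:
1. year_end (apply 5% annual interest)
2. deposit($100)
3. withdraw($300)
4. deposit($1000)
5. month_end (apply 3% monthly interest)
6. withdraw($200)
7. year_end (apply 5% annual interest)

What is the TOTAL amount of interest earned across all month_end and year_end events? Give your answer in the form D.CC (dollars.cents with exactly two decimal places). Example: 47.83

Answer: 190.77

Derivation:
After 1 (year_end (apply 5% annual interest)): balance=$1050.00 total_interest=$50.00
After 2 (deposit($100)): balance=$1150.00 total_interest=$50.00
After 3 (withdraw($300)): balance=$850.00 total_interest=$50.00
After 4 (deposit($1000)): balance=$1850.00 total_interest=$50.00
After 5 (month_end (apply 3% monthly interest)): balance=$1905.50 total_interest=$105.50
After 6 (withdraw($200)): balance=$1705.50 total_interest=$105.50
After 7 (year_end (apply 5% annual interest)): balance=$1790.77 total_interest=$190.77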